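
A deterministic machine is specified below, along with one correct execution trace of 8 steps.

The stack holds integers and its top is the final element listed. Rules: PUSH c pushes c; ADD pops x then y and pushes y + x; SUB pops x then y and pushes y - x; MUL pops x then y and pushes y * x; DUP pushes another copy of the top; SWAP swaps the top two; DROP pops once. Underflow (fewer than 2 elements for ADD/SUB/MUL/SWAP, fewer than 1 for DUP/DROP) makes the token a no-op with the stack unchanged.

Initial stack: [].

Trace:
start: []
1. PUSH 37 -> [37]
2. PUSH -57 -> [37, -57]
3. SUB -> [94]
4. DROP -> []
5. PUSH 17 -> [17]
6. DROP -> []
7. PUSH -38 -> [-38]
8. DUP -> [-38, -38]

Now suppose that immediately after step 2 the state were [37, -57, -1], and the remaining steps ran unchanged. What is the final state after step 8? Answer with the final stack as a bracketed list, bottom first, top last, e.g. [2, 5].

state after step 2 := [37, -57, -1]
3. SUB -> [37, -56]
4. DROP -> [37]
5. PUSH 17 -> [37, 17]
6. DROP -> [37]
7. PUSH -38 -> [37, -38]
8. DUP -> [37, -38, -38]

[37, -38, -38]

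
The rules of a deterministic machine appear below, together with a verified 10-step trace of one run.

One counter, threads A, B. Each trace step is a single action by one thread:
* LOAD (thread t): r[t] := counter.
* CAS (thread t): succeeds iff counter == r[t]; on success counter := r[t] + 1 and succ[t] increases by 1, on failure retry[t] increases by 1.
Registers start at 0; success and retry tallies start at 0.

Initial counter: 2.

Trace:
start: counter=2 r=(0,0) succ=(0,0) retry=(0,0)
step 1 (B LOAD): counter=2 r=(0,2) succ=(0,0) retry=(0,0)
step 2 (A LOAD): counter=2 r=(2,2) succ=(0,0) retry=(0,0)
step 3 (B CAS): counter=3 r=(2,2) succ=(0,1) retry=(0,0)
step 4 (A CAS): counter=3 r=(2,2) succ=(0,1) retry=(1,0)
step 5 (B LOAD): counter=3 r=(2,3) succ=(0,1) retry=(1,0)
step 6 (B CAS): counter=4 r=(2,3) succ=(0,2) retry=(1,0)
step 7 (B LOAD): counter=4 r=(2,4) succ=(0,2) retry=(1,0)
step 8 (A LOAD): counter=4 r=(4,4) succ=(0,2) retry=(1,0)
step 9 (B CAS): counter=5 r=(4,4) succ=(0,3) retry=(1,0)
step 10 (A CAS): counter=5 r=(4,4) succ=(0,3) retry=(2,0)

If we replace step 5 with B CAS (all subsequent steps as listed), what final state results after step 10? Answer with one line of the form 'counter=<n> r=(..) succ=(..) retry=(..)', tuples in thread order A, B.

(re-executing from step 5 with the substitution; state before step 5: counter=3 r=(2,2) succ=(0,1) retry=(1,0))
step 5 (B CAS): counter=3 r=(2,2) succ=(0,1) retry=(1,1)
step 6 (B CAS): counter=3 r=(2,2) succ=(0,1) retry=(1,2)
step 7 (B LOAD): counter=3 r=(2,3) succ=(0,1) retry=(1,2)
step 8 (A LOAD): counter=3 r=(3,3) succ=(0,1) retry=(1,2)
step 9 (B CAS): counter=4 r=(3,3) succ=(0,2) retry=(1,2)
step 10 (A CAS): counter=4 r=(3,3) succ=(0,2) retry=(2,2)

counter=4 r=(3,3) succ=(0,2) retry=(2,2)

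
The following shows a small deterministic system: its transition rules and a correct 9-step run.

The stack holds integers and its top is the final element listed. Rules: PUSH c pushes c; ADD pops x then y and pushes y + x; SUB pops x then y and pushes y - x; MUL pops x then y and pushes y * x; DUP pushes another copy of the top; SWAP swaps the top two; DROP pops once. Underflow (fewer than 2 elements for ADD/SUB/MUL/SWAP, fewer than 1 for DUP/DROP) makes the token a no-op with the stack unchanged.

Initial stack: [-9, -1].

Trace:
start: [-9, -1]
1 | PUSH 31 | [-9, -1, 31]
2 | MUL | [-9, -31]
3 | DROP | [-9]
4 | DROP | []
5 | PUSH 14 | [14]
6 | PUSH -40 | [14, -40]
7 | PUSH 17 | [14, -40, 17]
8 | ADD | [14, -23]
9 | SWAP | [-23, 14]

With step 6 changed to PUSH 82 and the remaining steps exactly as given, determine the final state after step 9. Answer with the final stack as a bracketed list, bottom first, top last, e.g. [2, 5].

(re-executing from step 6 with the substitution; state before step 6: [14])
6 | PUSH 82 | [14, 82]
7 | PUSH 17 | [14, 82, 17]
8 | ADD | [14, 99]
9 | SWAP | [99, 14]

[99, 14]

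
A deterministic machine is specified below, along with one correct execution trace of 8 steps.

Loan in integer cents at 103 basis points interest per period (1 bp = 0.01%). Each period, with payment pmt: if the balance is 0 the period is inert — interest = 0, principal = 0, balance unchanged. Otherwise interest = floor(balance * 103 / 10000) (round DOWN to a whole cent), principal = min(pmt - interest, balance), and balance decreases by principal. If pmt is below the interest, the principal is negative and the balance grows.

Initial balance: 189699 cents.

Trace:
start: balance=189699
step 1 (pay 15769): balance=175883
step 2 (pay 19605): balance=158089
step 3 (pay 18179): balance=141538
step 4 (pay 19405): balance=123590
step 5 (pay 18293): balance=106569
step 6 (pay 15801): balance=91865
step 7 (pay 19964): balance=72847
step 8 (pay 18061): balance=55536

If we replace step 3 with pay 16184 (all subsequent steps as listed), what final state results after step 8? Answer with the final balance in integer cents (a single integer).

57636

(re-executing from step 3 with the substitution; state before step 3: balance=158089)
step 3 (pay 16184): balance=143533
step 4 (pay 19405): balance=125606
step 5 (pay 18293): balance=108606
step 6 (pay 15801): balance=93923
step 7 (pay 19964): balance=74926
step 8 (pay 18061): balance=57636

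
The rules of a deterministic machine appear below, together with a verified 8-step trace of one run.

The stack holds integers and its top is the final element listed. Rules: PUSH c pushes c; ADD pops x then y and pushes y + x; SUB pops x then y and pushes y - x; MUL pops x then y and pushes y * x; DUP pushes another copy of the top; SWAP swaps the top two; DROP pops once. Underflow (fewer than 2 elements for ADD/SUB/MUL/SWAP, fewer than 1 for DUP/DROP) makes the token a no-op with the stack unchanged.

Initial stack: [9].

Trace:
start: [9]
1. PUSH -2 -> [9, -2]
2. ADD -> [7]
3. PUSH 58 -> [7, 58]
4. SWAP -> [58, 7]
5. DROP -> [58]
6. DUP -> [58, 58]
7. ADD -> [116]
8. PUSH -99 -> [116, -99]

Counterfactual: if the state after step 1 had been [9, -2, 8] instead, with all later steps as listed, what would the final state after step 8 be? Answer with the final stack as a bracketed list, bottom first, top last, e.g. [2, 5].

[9, 116, -99]

state after step 1 := [9, -2, 8]
2. ADD -> [9, 6]
3. PUSH 58 -> [9, 6, 58]
4. SWAP -> [9, 58, 6]
5. DROP -> [9, 58]
6. DUP -> [9, 58, 58]
7. ADD -> [9, 116]
8. PUSH -99 -> [9, 116, -99]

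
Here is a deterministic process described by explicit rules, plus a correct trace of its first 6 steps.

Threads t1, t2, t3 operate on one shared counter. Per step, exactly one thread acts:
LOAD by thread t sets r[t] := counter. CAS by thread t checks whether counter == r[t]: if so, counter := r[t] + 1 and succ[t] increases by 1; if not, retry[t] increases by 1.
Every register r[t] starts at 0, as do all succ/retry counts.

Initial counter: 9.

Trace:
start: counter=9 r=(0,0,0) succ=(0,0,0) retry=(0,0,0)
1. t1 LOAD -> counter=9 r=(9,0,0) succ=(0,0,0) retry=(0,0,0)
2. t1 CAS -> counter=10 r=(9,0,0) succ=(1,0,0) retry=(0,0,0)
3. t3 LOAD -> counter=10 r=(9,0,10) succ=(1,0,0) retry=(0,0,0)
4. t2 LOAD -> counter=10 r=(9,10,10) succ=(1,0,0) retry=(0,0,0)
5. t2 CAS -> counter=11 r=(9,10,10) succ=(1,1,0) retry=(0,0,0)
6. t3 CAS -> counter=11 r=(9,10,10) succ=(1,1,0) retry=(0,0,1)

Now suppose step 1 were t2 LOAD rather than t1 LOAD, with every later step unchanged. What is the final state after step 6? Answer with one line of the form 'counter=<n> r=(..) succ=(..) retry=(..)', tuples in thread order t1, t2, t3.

counter=10 r=(0,9,9) succ=(0,1,0) retry=(1,0,1)

(re-executing from step 1 with the substitution; state before step 1: counter=9 r=(0,0,0) succ=(0,0,0) retry=(0,0,0))
1. t2 LOAD -> counter=9 r=(0,9,0) succ=(0,0,0) retry=(0,0,0)
2. t1 CAS -> counter=9 r=(0,9,0) succ=(0,0,0) retry=(1,0,0)
3. t3 LOAD -> counter=9 r=(0,9,9) succ=(0,0,0) retry=(1,0,0)
4. t2 LOAD -> counter=9 r=(0,9,9) succ=(0,0,0) retry=(1,0,0)
5. t2 CAS -> counter=10 r=(0,9,9) succ=(0,1,0) retry=(1,0,0)
6. t3 CAS -> counter=10 r=(0,9,9) succ=(0,1,0) retry=(1,0,1)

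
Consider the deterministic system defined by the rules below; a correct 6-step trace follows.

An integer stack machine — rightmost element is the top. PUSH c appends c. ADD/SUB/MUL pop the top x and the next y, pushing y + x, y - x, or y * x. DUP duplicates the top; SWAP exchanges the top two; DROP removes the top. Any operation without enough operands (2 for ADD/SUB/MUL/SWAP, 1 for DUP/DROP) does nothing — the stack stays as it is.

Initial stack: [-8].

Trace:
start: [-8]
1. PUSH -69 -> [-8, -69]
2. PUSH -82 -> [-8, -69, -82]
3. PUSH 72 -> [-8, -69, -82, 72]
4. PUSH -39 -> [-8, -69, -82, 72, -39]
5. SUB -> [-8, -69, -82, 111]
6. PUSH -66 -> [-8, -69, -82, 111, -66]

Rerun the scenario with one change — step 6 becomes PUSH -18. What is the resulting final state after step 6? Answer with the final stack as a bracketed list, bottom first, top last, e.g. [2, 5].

[-8, -69, -82, 111, -18]

(re-executing from step 6 with the substitution; state before step 6: [-8, -69, -82, 111])
6. PUSH -18 -> [-8, -69, -82, 111, -18]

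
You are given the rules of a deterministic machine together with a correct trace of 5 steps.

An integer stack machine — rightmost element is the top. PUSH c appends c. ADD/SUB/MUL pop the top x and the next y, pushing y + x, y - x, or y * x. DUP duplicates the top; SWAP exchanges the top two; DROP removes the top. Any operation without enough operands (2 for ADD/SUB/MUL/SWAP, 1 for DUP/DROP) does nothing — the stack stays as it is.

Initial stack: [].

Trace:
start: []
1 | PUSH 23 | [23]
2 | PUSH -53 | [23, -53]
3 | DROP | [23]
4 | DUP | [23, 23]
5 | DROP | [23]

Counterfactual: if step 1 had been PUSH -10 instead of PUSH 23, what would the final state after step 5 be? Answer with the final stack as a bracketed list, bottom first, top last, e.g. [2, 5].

(re-executing from step 1 with the substitution; state before step 1: [])
1 | PUSH -10 | [-10]
2 | PUSH -53 | [-10, -53]
3 | DROP | [-10]
4 | DUP | [-10, -10]
5 | DROP | [-10]

[-10]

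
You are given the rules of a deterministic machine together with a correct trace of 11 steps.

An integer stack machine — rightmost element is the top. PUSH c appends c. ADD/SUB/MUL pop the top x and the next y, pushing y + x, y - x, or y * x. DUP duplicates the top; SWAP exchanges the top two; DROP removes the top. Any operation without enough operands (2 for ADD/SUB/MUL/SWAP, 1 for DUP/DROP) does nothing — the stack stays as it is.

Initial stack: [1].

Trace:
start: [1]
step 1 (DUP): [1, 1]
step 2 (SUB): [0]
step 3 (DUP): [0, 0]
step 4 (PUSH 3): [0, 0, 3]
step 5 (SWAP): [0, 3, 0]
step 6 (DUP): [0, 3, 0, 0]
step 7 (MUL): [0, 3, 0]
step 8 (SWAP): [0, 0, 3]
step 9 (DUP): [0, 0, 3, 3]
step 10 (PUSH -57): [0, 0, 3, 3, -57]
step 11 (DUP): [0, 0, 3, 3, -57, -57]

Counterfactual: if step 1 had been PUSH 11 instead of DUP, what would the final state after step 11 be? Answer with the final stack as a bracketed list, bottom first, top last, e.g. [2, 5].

[-10, 100, 3, 3, -57, -57]

(re-executing from step 1 with the substitution; state before step 1: [1])
step 1 (PUSH 11): [1, 11]
step 2 (SUB): [-10]
step 3 (DUP): [-10, -10]
step 4 (PUSH 3): [-10, -10, 3]
step 5 (SWAP): [-10, 3, -10]
step 6 (DUP): [-10, 3, -10, -10]
step 7 (MUL): [-10, 3, 100]
step 8 (SWAP): [-10, 100, 3]
step 9 (DUP): [-10, 100, 3, 3]
step 10 (PUSH -57): [-10, 100, 3, 3, -57]
step 11 (DUP): [-10, 100, 3, 3, -57, -57]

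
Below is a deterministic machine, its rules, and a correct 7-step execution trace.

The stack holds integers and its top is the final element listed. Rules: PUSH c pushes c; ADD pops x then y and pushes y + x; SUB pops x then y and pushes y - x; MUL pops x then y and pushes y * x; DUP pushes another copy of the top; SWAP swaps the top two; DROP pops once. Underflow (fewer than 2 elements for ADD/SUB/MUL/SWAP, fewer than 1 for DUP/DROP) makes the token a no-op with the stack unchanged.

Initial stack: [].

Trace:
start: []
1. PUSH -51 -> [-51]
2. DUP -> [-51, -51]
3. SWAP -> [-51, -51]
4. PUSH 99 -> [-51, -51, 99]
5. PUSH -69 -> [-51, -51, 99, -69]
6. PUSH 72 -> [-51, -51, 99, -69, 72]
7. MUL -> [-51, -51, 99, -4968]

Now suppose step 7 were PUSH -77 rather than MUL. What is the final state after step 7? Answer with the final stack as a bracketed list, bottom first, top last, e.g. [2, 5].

(re-executing from step 7 with the substitution; state before step 7: [-51, -51, 99, -69, 72])
7. PUSH -77 -> [-51, -51, 99, -69, 72, -77]

[-51, -51, 99, -69, 72, -77]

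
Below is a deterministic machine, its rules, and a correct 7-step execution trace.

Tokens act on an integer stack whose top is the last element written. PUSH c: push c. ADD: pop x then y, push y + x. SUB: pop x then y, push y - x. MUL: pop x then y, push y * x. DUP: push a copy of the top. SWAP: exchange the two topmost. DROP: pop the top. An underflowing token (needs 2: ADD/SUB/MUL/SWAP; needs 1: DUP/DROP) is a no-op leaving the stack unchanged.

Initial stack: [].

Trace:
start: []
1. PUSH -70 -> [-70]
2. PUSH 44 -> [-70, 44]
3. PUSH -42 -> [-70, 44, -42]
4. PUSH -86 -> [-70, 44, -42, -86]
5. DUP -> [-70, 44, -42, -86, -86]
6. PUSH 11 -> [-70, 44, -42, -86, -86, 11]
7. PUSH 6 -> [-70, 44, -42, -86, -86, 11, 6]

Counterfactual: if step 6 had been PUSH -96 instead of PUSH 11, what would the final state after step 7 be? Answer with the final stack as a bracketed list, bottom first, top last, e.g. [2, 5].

[-70, 44, -42, -86, -86, -96, 6]

(re-executing from step 6 with the substitution; state before step 6: [-70, 44, -42, -86, -86])
6. PUSH -96 -> [-70, 44, -42, -86, -86, -96]
7. PUSH 6 -> [-70, 44, -42, -86, -86, -96, 6]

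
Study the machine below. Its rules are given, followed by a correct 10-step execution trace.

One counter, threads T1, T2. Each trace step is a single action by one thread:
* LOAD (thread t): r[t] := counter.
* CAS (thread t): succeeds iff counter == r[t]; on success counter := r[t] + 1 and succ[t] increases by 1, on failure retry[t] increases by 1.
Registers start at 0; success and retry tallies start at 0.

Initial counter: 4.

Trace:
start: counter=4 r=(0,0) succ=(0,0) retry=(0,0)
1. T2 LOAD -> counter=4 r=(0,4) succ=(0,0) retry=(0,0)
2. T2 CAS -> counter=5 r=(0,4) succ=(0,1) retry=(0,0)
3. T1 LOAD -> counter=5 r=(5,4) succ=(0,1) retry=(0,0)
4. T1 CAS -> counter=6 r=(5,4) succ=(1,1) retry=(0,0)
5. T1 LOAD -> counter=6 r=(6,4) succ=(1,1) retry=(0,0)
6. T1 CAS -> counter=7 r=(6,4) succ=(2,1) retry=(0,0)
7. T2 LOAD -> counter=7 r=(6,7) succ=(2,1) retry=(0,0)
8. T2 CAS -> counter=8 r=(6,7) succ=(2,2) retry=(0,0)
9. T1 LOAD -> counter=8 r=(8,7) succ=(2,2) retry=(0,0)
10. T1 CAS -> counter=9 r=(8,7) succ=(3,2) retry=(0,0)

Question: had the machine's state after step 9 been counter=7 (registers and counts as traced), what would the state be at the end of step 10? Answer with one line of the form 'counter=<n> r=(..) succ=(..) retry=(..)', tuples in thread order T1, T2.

counter=7 r=(8,7) succ=(2,2) retry=(1,0)

state after step 9 := counter=7 r=(8,7) succ=(2,2) retry=(0,0)
10. T1 CAS -> counter=7 r=(8,7) succ=(2,2) retry=(1,0)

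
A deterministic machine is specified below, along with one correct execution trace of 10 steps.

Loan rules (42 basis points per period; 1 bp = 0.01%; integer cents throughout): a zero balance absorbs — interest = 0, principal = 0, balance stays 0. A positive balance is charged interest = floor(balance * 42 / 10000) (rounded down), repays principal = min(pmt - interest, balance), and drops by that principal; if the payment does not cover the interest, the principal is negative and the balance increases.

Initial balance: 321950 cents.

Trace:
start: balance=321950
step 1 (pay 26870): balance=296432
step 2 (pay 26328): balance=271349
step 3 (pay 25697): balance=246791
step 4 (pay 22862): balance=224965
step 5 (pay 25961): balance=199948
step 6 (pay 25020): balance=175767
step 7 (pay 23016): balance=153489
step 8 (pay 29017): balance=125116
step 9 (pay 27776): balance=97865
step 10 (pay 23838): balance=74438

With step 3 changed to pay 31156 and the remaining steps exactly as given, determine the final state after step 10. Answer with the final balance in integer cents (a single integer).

(re-executing from step 3 with the substitution; state before step 3: balance=271349)
step 3 (pay 31156): balance=241332
step 4 (pay 22862): balance=219483
step 5 (pay 25961): balance=194443
step 6 (pay 25020): balance=170239
step 7 (pay 23016): balance=147938
step 8 (pay 29017): balance=119542
step 9 (pay 27776): balance=92268
step 10 (pay 23838): balance=68817

68817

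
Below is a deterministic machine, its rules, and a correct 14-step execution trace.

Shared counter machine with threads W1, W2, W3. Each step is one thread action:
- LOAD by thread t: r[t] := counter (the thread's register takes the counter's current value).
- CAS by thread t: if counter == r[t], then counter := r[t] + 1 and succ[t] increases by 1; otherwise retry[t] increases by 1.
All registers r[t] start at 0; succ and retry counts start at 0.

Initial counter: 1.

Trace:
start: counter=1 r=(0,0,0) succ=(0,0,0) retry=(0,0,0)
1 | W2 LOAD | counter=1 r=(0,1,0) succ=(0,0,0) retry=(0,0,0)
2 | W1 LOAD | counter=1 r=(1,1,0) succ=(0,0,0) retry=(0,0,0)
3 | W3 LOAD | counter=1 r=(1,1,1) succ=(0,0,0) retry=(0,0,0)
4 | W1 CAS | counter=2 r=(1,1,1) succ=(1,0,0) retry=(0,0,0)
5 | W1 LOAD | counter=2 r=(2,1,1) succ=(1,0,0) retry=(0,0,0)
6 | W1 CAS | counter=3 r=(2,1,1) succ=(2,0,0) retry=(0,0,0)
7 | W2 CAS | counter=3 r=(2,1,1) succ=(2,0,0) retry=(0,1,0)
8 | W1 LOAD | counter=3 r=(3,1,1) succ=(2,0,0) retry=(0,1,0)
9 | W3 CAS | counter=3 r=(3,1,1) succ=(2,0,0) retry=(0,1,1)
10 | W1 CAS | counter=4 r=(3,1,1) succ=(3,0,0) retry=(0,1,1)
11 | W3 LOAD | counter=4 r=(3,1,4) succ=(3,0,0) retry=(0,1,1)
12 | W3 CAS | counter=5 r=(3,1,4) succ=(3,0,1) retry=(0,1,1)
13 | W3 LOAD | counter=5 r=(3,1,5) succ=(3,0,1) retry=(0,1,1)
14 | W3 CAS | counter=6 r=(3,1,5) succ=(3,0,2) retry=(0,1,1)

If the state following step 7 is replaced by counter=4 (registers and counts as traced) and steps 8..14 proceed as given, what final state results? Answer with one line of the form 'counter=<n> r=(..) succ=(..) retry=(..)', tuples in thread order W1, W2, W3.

counter=7 r=(4,1,6) succ=(3,0,2) retry=(0,1,1)

state after step 7 := counter=4 r=(2,1,1) succ=(2,0,0) retry=(0,1,0)
8 | W1 LOAD | counter=4 r=(4,1,1) succ=(2,0,0) retry=(0,1,0)
9 | W3 CAS | counter=4 r=(4,1,1) succ=(2,0,0) retry=(0,1,1)
10 | W1 CAS | counter=5 r=(4,1,1) succ=(3,0,0) retry=(0,1,1)
11 | W3 LOAD | counter=5 r=(4,1,5) succ=(3,0,0) retry=(0,1,1)
12 | W3 CAS | counter=6 r=(4,1,5) succ=(3,0,1) retry=(0,1,1)
13 | W3 LOAD | counter=6 r=(4,1,6) succ=(3,0,1) retry=(0,1,1)
14 | W3 CAS | counter=7 r=(4,1,6) succ=(3,0,2) retry=(0,1,1)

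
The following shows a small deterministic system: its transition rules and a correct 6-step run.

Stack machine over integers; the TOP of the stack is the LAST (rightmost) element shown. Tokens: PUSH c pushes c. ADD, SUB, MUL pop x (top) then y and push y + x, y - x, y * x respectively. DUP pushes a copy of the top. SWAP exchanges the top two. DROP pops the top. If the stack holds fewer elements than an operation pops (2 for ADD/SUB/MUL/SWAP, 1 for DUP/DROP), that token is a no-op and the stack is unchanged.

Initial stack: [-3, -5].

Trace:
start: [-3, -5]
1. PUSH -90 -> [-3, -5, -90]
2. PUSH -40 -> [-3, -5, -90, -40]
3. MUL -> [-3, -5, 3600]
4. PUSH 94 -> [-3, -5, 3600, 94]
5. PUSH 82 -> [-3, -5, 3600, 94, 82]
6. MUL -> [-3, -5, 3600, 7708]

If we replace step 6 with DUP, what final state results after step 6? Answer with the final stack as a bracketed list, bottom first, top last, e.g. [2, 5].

(re-executing from step 6 with the substitution; state before step 6: [-3, -5, 3600, 94, 82])
6. DUP -> [-3, -5, 3600, 94, 82, 82]

[-3, -5, 3600, 94, 82, 82]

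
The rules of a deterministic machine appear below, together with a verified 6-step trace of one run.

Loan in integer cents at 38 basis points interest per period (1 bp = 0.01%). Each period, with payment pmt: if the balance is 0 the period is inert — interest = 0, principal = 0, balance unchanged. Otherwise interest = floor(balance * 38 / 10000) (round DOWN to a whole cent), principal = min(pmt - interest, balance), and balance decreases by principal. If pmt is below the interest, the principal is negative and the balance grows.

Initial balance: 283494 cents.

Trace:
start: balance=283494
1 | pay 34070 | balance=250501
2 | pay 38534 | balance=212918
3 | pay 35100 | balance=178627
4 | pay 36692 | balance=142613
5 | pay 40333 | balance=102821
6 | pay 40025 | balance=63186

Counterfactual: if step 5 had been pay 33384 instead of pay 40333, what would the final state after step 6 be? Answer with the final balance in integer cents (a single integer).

(re-executing from step 5 with the substitution; state before step 5: balance=142613)
5 | pay 33384 | balance=109770
6 | pay 40025 | balance=70162

70162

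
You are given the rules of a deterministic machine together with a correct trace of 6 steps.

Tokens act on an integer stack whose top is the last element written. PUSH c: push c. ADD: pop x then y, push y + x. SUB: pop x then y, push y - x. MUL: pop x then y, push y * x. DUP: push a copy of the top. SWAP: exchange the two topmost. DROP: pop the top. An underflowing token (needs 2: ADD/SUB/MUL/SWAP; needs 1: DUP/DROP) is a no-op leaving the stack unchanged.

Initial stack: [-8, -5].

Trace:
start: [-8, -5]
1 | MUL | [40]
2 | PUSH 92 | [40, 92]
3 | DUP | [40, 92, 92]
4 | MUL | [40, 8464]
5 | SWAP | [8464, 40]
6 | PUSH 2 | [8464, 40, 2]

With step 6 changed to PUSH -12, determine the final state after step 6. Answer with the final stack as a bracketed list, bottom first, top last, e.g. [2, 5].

[8464, 40, -12]

(re-executing from step 6 with the substitution; state before step 6: [8464, 40])
6 | PUSH -12 | [8464, 40, -12]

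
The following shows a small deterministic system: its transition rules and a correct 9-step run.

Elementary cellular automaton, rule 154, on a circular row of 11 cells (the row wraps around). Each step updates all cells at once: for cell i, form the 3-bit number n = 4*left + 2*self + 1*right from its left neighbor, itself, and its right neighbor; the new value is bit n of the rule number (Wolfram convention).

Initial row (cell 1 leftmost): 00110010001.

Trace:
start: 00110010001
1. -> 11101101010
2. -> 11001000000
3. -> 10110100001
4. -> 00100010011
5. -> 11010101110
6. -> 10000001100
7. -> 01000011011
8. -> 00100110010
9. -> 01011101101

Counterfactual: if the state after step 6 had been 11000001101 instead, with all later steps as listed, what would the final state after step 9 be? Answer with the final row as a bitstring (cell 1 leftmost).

10100100110

state after step 6 := 11000001101
7. -> 10100011001
8. -> 00010110111
9. -> 10100100110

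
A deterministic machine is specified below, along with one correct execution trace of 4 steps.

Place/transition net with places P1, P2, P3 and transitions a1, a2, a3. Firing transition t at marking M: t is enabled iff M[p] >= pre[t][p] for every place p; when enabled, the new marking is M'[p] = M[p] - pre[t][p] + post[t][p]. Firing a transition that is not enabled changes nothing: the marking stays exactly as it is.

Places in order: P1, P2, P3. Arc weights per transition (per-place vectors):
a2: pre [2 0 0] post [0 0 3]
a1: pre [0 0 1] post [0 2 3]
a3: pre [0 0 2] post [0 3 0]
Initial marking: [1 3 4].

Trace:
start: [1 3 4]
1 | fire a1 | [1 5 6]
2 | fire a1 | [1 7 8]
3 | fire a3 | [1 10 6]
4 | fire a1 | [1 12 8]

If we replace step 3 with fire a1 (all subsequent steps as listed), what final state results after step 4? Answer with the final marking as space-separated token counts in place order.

1 11 12

(re-executing from step 3 with the substitution; state before step 3: [1 7 8])
3 | fire a1 | [1 9 10]
4 | fire a1 | [1 11 12]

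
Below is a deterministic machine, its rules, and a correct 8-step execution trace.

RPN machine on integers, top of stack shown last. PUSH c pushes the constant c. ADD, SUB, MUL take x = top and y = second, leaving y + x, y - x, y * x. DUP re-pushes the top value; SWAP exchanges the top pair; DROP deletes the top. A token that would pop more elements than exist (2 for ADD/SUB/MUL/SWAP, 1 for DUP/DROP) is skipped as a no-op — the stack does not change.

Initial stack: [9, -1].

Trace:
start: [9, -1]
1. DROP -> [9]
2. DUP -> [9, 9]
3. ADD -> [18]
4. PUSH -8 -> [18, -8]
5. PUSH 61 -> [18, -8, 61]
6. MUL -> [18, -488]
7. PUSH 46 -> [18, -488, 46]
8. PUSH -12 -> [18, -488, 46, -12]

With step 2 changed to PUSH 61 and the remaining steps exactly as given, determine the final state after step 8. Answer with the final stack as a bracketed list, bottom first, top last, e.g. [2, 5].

[70, -488, 46, -12]

(re-executing from step 2 with the substitution; state before step 2: [9])
2. PUSH 61 -> [9, 61]
3. ADD -> [70]
4. PUSH -8 -> [70, -8]
5. PUSH 61 -> [70, -8, 61]
6. MUL -> [70, -488]
7. PUSH 46 -> [70, -488, 46]
8. PUSH -12 -> [70, -488, 46, -12]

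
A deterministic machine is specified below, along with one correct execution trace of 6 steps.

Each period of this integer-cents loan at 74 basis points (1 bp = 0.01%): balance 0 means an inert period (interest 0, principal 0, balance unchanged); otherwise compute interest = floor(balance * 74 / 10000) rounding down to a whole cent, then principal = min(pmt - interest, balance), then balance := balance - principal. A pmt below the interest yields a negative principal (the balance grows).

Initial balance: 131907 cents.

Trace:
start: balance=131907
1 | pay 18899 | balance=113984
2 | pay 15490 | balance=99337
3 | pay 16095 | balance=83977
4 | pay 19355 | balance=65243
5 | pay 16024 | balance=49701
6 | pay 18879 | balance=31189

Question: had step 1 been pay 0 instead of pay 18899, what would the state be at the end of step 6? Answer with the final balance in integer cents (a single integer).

(re-executing from step 1 with the substitution; state before step 1: balance=131907)
1 | pay 0 | balance=132883
2 | pay 15490 | balance=118376
3 | pay 16095 | balance=103156
4 | pay 19355 | balance=84564
5 | pay 16024 | balance=69165
6 | pay 18879 | balance=50797

50797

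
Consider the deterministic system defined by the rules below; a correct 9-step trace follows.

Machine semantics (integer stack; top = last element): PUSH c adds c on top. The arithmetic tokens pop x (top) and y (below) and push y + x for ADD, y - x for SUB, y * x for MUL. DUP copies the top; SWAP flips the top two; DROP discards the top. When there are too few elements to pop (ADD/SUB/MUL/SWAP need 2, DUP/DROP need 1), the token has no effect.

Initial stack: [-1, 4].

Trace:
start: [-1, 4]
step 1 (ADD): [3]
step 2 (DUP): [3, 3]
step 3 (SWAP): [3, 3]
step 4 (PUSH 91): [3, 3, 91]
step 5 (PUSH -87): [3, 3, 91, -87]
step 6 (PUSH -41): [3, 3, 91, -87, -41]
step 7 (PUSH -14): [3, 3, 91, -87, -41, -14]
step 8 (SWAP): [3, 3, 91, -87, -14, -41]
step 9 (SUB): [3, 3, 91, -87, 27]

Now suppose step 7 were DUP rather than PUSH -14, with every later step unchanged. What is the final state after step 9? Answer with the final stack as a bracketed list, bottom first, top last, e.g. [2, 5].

(re-executing from step 7 with the substitution; state before step 7: [3, 3, 91, -87, -41])
step 7 (DUP): [3, 3, 91, -87, -41, -41]
step 8 (SWAP): [3, 3, 91, -87, -41, -41]
step 9 (SUB): [3, 3, 91, -87, 0]

[3, 3, 91, -87, 0]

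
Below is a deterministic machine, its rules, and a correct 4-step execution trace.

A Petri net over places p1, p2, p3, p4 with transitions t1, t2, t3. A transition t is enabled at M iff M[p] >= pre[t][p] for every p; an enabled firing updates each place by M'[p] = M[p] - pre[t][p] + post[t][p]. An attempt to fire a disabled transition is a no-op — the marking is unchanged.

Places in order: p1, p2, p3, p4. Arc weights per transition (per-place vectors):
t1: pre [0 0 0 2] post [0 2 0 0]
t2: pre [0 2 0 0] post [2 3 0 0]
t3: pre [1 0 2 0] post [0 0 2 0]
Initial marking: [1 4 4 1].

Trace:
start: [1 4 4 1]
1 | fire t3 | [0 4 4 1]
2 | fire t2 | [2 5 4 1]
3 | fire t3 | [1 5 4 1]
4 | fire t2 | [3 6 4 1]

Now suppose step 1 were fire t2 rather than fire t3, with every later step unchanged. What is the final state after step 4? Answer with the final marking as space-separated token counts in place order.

6 7 4 1

(re-executing from step 1 with the substitution; state before step 1: [1 4 4 1])
1 | fire t2 | [3 5 4 1]
2 | fire t2 | [5 6 4 1]
3 | fire t3 | [4 6 4 1]
4 | fire t2 | [6 7 4 1]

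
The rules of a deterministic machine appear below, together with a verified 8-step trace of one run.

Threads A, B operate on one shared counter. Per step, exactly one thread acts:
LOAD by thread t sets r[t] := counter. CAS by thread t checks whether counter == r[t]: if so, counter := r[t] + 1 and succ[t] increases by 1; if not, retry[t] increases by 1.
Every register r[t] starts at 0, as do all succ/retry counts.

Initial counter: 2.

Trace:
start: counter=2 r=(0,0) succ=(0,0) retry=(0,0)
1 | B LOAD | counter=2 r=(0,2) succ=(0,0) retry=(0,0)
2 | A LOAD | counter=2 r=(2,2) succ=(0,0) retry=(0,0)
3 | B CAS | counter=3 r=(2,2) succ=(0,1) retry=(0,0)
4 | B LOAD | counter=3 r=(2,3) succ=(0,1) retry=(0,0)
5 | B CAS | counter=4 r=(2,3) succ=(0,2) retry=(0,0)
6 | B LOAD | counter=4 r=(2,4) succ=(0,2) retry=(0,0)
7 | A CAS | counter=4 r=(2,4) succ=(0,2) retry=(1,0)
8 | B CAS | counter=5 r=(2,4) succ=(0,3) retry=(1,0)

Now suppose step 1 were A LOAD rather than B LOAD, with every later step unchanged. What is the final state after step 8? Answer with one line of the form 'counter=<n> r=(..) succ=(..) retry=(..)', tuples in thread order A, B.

counter=4 r=(2,3) succ=(0,2) retry=(1,1)

(re-executing from step 1 with the substitution; state before step 1: counter=2 r=(0,0) succ=(0,0) retry=(0,0))
1 | A LOAD | counter=2 r=(2,0) succ=(0,0) retry=(0,0)
2 | A LOAD | counter=2 r=(2,0) succ=(0,0) retry=(0,0)
3 | B CAS | counter=2 r=(2,0) succ=(0,0) retry=(0,1)
4 | B LOAD | counter=2 r=(2,2) succ=(0,0) retry=(0,1)
5 | B CAS | counter=3 r=(2,2) succ=(0,1) retry=(0,1)
6 | B LOAD | counter=3 r=(2,3) succ=(0,1) retry=(0,1)
7 | A CAS | counter=3 r=(2,3) succ=(0,1) retry=(1,1)
8 | B CAS | counter=4 r=(2,3) succ=(0,2) retry=(1,1)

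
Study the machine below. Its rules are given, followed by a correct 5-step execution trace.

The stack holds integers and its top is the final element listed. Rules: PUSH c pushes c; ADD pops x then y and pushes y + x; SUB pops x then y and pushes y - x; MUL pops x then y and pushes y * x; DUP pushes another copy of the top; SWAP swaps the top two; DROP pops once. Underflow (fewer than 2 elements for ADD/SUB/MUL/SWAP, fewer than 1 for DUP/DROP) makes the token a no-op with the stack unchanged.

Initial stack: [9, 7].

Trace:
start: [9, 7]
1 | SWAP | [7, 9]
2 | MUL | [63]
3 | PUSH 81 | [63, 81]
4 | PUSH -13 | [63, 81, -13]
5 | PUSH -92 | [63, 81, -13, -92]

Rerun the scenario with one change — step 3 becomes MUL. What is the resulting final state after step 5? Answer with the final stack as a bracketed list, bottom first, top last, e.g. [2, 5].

(re-executing from step 3 with the substitution; state before step 3: [63])
3 | MUL | [63]
4 | PUSH -13 | [63, -13]
5 | PUSH -92 | [63, -13, -92]

[63, -13, -92]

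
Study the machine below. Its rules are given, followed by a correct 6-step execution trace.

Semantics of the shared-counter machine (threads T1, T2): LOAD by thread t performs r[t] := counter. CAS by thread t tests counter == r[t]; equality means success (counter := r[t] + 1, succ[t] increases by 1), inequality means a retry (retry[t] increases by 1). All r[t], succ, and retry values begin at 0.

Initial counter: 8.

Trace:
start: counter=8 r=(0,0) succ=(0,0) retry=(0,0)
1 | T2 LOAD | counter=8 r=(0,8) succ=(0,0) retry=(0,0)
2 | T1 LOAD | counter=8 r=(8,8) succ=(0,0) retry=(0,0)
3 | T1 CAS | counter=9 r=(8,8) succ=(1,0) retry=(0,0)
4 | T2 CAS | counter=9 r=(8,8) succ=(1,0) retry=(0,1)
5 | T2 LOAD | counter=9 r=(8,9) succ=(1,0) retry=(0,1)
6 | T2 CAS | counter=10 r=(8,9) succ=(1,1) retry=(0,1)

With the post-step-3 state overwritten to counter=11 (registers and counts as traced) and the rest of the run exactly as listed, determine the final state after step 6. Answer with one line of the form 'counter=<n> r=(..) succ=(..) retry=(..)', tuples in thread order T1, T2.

counter=12 r=(8,11) succ=(1,1) retry=(0,1)

state after step 3 := counter=11 r=(8,8) succ=(1,0) retry=(0,0)
4 | T2 CAS | counter=11 r=(8,8) succ=(1,0) retry=(0,1)
5 | T2 LOAD | counter=11 r=(8,11) succ=(1,0) retry=(0,1)
6 | T2 CAS | counter=12 r=(8,11) succ=(1,1) retry=(0,1)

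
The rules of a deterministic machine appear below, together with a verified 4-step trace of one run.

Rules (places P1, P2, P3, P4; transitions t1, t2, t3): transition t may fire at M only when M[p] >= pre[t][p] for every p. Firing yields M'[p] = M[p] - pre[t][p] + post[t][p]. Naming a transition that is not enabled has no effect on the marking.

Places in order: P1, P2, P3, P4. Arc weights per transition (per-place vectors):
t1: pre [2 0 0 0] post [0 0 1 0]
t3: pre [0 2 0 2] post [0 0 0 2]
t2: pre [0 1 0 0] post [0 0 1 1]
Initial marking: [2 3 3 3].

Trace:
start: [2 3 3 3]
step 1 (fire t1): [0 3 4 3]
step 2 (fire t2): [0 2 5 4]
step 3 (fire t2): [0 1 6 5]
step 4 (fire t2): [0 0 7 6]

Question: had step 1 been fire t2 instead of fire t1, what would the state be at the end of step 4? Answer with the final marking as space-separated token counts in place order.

(re-executing from step 1 with the substitution; state before step 1: [2 3 3 3])
step 1 (fire t2): [2 2 4 4]
step 2 (fire t2): [2 1 5 5]
step 3 (fire t2): [2 0 6 6]
step 4 (fire t2): [2 0 6 6]

2 0 6 6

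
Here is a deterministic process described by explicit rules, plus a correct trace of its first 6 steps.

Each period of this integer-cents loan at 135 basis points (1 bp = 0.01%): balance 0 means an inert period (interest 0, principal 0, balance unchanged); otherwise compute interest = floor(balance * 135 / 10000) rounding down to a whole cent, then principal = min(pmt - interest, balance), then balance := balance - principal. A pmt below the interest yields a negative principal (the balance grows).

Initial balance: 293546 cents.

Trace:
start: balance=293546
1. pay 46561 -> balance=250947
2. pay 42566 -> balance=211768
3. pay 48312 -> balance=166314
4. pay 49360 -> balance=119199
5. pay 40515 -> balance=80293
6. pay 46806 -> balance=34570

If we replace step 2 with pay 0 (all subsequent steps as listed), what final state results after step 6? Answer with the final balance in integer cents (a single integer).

(re-executing from step 2 with the substitution; state before step 2: balance=250947)
2. pay 0 -> balance=254334
3. pay 48312 -> balance=209455
4. pay 49360 -> balance=162922
5. pay 40515 -> balance=124606
6. pay 46806 -> balance=79482

79482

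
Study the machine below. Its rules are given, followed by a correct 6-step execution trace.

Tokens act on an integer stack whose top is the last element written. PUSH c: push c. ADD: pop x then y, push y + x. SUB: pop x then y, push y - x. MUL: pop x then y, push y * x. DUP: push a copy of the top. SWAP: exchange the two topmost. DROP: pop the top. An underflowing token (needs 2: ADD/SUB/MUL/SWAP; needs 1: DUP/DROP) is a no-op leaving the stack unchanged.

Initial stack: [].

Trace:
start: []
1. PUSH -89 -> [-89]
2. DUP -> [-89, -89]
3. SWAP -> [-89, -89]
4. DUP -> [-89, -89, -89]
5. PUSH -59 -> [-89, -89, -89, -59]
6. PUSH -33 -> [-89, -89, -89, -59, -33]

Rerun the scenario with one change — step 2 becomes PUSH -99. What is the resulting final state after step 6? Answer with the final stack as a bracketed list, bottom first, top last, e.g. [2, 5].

(re-executing from step 2 with the substitution; state before step 2: [-89])
2. PUSH -99 -> [-89, -99]
3. SWAP -> [-99, -89]
4. DUP -> [-99, -89, -89]
5. PUSH -59 -> [-99, -89, -89, -59]
6. PUSH -33 -> [-99, -89, -89, -59, -33]

[-99, -89, -89, -59, -33]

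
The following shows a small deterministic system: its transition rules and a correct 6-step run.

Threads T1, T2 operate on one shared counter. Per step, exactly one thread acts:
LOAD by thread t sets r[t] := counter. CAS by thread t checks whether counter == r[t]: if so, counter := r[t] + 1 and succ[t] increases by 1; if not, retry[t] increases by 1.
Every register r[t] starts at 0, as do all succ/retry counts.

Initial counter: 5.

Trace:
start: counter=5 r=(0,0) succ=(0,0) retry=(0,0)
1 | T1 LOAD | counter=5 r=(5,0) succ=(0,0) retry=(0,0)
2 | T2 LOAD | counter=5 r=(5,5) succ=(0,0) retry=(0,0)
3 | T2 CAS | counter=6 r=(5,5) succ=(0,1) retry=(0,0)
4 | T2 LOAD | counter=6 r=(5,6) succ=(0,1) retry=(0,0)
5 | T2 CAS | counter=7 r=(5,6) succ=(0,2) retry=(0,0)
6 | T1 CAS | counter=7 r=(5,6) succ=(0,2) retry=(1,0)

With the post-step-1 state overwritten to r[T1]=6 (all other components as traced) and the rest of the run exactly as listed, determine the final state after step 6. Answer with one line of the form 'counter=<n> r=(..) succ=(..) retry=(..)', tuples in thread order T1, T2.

state after step 1 := counter=5 r=(6,0) succ=(0,0) retry=(0,0)
2 | T2 LOAD | counter=5 r=(6,5) succ=(0,0) retry=(0,0)
3 | T2 CAS | counter=6 r=(6,5) succ=(0,1) retry=(0,0)
4 | T2 LOAD | counter=6 r=(6,6) succ=(0,1) retry=(0,0)
5 | T2 CAS | counter=7 r=(6,6) succ=(0,2) retry=(0,0)
6 | T1 CAS | counter=7 r=(6,6) succ=(0,2) retry=(1,0)

counter=7 r=(6,6) succ=(0,2) retry=(1,0)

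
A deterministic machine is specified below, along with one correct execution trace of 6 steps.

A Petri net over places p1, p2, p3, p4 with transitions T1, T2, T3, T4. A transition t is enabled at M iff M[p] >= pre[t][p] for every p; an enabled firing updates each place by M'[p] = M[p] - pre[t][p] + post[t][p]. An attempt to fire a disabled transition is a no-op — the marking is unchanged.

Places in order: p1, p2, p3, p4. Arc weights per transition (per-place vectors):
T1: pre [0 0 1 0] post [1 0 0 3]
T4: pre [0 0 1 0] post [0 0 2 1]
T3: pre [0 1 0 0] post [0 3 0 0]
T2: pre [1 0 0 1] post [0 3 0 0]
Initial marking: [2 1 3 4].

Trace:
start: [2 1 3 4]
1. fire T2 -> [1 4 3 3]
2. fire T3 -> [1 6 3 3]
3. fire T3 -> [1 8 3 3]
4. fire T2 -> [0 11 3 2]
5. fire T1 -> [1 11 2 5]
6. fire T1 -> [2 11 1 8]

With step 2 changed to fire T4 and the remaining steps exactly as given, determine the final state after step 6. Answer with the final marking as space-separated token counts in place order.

(re-executing from step 2 with the substitution; state before step 2: [1 4 3 3])
2. fire T4 -> [1 4 4 4]
3. fire T3 -> [1 6 4 4]
4. fire T2 -> [0 9 4 3]
5. fire T1 -> [1 9 3 6]
6. fire T1 -> [2 9 2 9]

2 9 2 9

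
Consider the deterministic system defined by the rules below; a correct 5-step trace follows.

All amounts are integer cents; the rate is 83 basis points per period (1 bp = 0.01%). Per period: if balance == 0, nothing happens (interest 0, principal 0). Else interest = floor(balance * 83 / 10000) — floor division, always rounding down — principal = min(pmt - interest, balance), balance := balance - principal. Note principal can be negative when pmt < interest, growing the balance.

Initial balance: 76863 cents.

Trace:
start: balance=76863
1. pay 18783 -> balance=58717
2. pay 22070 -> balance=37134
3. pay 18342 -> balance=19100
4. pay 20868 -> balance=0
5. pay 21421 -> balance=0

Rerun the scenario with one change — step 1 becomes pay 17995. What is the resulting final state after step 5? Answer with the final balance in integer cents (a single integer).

(re-executing from step 1 with the substitution; state before step 1: balance=76863)
1. pay 17995 -> balance=59505
2. pay 22070 -> balance=37928
3. pay 18342 -> balance=19900
4. pay 20868 -> balance=0
5. pay 21421 -> balance=0

0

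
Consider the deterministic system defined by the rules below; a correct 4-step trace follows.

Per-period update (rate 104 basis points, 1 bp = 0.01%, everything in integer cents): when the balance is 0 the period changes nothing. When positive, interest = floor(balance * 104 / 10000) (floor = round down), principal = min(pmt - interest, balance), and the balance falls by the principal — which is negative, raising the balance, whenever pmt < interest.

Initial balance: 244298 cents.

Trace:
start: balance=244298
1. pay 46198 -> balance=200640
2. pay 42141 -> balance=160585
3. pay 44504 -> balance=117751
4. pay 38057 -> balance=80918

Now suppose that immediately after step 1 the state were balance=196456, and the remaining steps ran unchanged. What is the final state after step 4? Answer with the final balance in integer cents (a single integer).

76603

state after step 1 := balance=196456
2. pay 42141 -> balance=156358
3. pay 44504 -> balance=113480
4. pay 38057 -> balance=76603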